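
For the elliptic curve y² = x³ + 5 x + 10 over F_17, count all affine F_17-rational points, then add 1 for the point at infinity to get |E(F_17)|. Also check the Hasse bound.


Affine points = {(1, 4), (1, 13), (3, 1), (3, 16), (4, 3), (4, 14), (6, 1), (6, 16), (8, 1), (8, 16), (9, 6), (9, 11), (11, 6), (11, 11), (12, 8), (12, 9), (14, 6), (14, 11), (15, 3), (15, 14), (16, 2), (16, 15)}; affine count = 22; |E(F_17)| = 23.

Discriminant check: Δ ∝ 4a³ + 27b² = 4·5³ + 27·10² = 4·125 + 27·100 ≡ 4 (mod 17). Nonzero ⇒ E is nonsingular.
For each x ∈ F_17, compute rhs = x³ + 5·x + 10 mod 17, then count y ∈ F_17 with y² ≡ rhs.
  x = 0: rhs = 10, matching y values: none (0 points).
  x = 1: rhs = 16, matching y values: 4, 13 (2 points).
  x = 2: rhs = 11, matching y values: none (0 points).
  x = 3: rhs = 1, matching y values: 1, 16 (2 points).
  x = 4: rhs = 9, matching y values: 3, 14 (2 points).
  x = 5: rhs = 7, matching y values: none (0 points).
  x = 6: rhs = 1, matching y values: 1, 16 (2 points).
  x = 7: rhs = 14, matching y values: none (0 points).
  x = 8: rhs = 1, matching y values: 1, 16 (2 points).
  x = 9: rhs = 2, matching y values: 6, 11 (2 points).
  x = 10: rhs = 6, matching y values: none (0 points).
  x = 11: rhs = 2, matching y values: 6, 11 (2 points).
  x = 12: rhs = 13, matching y values: 8, 9 (2 points).
  x = 13: rhs = 11, matching y values: none (0 points).
  x = 14: rhs = 2, matching y values: 6, 11 (2 points).
  x = 15: rhs = 9, matching y values: 3, 14 (2 points).
  x = 16: rhs = 4, matching y values: 2, 15 (2 points).
Total affine count: 22.
Full point count |E(F_17)| = 22 + 1 = 23.
Hasse bound: |23 − (17+1)| = |5| = 5 ≤ 2√17 ≈ 8.2462 ✓.


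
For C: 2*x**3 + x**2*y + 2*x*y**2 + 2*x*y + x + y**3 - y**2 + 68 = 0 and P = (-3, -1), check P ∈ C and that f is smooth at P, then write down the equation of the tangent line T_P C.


Tangent line at P: 61*x + 20*y + 203 = 0.

Step 1: f(-3, -1) = 0, so P lies on C.
Step 2: partial derivatives
  f_x(x, y) = 6*x**2 + 2*x*y + 2*y**2 + 2*y + 1, f_y(x, y) = x**2 + 4*x*y + 2*x + 3*y**2 - 2*y.
  f_x(P) = 61, f_y(P) = 20 (gradient nonzero, so P is smooth).
Step 3: tangent line at P: 61·(x − -3) + 20·(y − -1) = 0.
Expanding: 61*x + 20*y + 203 = 0.


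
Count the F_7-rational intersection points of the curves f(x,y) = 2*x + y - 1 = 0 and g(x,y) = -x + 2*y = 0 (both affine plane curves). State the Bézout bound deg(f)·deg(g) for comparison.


Common zeros: {(6, 3)}; count = 1; Bézout bound = 1.

deg(f) = 1, deg(g) = 1, so Bézout bound = 1.
Scan x ∈ F_7. For each x, list the y ∈ F_7 with f(x, y) ≡ 0 and those with g(x, y) ≡ 0 (mod 7); the common zeros in that column are the intersection.
  x = 0: f ≡ 0 at y ∈ {1}; g ≡ 0 at y ∈ {0}; common: ∅.
  x = 1: f ≡ 0 at y ∈ {6}; g ≡ 0 at y ∈ {4}; common: ∅.
  x = 2: f ≡ 0 at y ∈ {4}; g ≡ 0 at y ∈ {1}; common: ∅.
  x = 3: f ≡ 0 at y ∈ {2}; g ≡ 0 at y ∈ {5}; common: ∅.
  x = 4: f ≡ 0 at y ∈ {0}; g ≡ 0 at y ∈ {2}; common: ∅.
  x = 5: f ≡ 0 at y ∈ {5}; g ≡ 0 at y ∈ {6}; common: ∅.
  x = 6: f ≡ 0 at y ∈ {3}; g ≡ 0 at y ∈ {3}; common: {3}.
Collecting: common zeros = {(6, 3)}, so the count is 1.
Comparison with the Bézout bound: 1 ≤ 1 = deg(f)·deg(g), as expected for curves with no common component (the bound is attained).


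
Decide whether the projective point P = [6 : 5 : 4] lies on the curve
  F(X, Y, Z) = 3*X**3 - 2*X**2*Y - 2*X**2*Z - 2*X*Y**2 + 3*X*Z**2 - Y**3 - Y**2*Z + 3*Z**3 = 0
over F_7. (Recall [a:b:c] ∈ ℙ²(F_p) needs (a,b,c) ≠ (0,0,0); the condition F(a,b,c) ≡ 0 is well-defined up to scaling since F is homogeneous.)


F(6,5,4) ≡ 4 (mod 7); P is NOT on the curve.

Evaluate F(6, 5, 4) term-by-term (mod 7).
  3*X**3 ↦ 3·216·1·1 = 648
  -2*X**2*Y ↦ -2·36·5·1 = -360
  -2*X**2*Z ↦ -2·36·1·4 = -288
  -2*X*Y**2 ↦ -2·6·25·1 = -300
  3*X*Z**2 ↦ 3·6·1·16 = 288
  -Y**3 ↦ -1·1·125·1 = -125
  -Y**2*Z ↦ -1·1·25·4 = -100
  3*Z**3 ↦ 3·1·1·64 = 192
Sum: F(6, 5, 4) = (648) + (-360) + (-288) + (-300) + (288) + (-125) + (-100) + (192) = -45.
Reducing mod 7: -45 ≡ 4 (mod 7).
Since F(a, b, c) ≡ 4 ≠ 0 (mod 7), P does NOT lie on the curve.


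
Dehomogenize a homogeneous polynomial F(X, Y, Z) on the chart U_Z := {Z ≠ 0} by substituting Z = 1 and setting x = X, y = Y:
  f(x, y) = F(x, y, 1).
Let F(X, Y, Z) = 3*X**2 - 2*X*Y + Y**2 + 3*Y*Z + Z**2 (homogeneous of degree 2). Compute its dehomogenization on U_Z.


f(x, y) = 3*x**2 - 2*x*y + y**2 + 3*y + 1

On U_Z we set Z = 1. Each monomial c·X^i·Y^j·Z^k in F becomes c·x^i·y^j·1^k = c·x^i·y^j.
Substituting Z = 1: F(X, Y, 1) = 3*x**2 - 2*x*y + y**2 + 3*y + 1.
Note: deg(f) ≤ deg(F) = 2; strict inequality happens when F is divisible by Z (lost terms).


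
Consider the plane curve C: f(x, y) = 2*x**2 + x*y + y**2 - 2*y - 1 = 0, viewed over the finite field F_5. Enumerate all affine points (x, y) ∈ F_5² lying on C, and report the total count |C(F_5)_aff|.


Affine F_5-points: {(4, 4)}; count = 1.

For each of the 25 pairs (x, y) ∈ F_5², evaluate f(x, y) mod 5. Record the zeros.
  x = 0: [0↦4, 1↦3, 2↦4, 3↦2, 4↦2]  zeros at y ∈ ∅
  x = 1: [0↦1, 1↦1, 2↦3, 3↦2, 4↦3]  zeros at y ∈ ∅
  x = 2: [0↦2, 1↦3, 2↦1, 3↦1, 4↦3]  zeros at y ∈ ∅
  x = 3: [0↦2, 1↦4, 2↦3, 3↦4, 4↦2]  zeros at y ∈ ∅
  x = 4: [0↦1, 1↦4, 2↦4, 3↦1, 4↦0]  zeros at y ∈ {4}
Collecting zeros: affine points = {(4, 4)}.
Total count |C(F_5)_aff| = 1.


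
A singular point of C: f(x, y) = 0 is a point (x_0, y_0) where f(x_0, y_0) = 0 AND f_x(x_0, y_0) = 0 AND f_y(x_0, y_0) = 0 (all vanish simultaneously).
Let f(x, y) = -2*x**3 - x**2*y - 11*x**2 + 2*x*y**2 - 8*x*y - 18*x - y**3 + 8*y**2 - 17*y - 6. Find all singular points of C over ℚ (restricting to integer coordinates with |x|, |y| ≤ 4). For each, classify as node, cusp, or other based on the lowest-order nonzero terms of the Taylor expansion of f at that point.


Singular points: {(-2, 1)}; classification: cusp.

Compute partial derivatives:
  f_x = -6*x**2 - 2*x*y - 22*x + 2*y**2 - 8*y - 18.
  f_y = -x**2 + 4*x*y - 8*x - 3*y**2 + 16*y - 17.
Scan x_0 ∈ {−4, ..., 4}. For each x_0, f_y(x_0, y) is a polynomial in y; find its integer roots y ∈ {−4, ..., 4}, then test f_x and f at those candidates.
  x = -4: f_y(-4, y) = -3*y**2 - 1; no integer root y with |y| ≤ 4.
  x = -3: f_y(-3, y) = -3*y**2 + 4*y - 2; no integer root y with |y| ≤ 4.
  x = -2: f_y(-2, y) = -3*y**2 + 8*y - 5; vanishes at y ∈ {1}. (-2, 1): f_x = 0, f = 0 — SINGULAR.
  x = -1: f_y(-1, y) = -3*y**2 + 12*y - 10; no integer root y with |y| ≤ 4.
  x = 0: f_y(0, y) = -3*y**2 + 16*y - 17; no integer root y with |y| ≤ 4.
  x = 1: f_y(1, y) = -3*y**2 + 20*y - 26; no integer root y with |y| ≤ 4.
  x = 2: f_y(2, y) = -3*y**2 + 24*y - 37; no integer root y with |y| ≤ 4.
  x = 3: f_y(3, y) = -3*y**2 + 28*y - 50; no integer root y with |y| ≤ 4.
  x = 4: f_y(4, y) = -3*y**2 + 32*y - 65; no integer root y with |y| ≤ 4.
Only singular point on the grid: (-2, 1).
Classify: substitute x = -2 + u, y = 1 + v and expand: f = -2*u**3 - u**2*v + 2*u*v**2 - v**3 + v**2.
No constant or linear terms (consistent with a singular point). Quadratic part: v**2. Cubic part: -2*u**3 - u**2*v + 2*u*v**2 - v**3.
The quadratic part v**2 is a perfect square, so there is a single (double) tangent line v = 0, i.e. y = 1. Restricting the cubic part to that line (v = 0) leaves -2*u**3 ≠ 0, so f is not divisible by v and the branch is v² ≈ 2*u**3 to lowest order — this is a cusp.
Classification: cusp.


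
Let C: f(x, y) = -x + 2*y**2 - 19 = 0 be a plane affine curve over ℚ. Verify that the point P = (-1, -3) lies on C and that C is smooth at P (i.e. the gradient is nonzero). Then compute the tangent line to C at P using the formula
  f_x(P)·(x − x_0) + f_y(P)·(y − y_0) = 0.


Tangent line at P: -x - 12*y - 37 = 0.

Step 1: f(-1, -3) = 0, so P lies on C.
Step 2: partial derivatives
  f_x(x, y) = -1, f_y(x, y) = 4*y.
  f_x(P) = -1, f_y(P) = -12 (gradient nonzero, so P is smooth).
Step 3: tangent line at P: -1·(x − -1) + -12·(y − -3) = 0.
Expanding: -x - 12*y - 37 = 0.


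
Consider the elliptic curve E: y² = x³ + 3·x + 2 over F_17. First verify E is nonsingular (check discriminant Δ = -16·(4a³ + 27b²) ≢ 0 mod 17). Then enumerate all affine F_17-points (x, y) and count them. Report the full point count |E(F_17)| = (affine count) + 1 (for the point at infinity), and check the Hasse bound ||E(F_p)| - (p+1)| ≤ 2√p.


Affine points = {(0, 6), (0, 11), (2, 4), (2, 13), (3, 2), (3, 15), (6, 7), (6, 10), (7, 3), (7, 14), (12, 7), (12, 10), (14, 0), (16, 7), (16, 10)}; affine count = 15; |E(F_17)| = 16.

Discriminant check: Δ ∝ 4a³ + 27b² = 4·3³ + 27·2² = 4·27 + 27·4 ≡ 12 (mod 17). Nonzero ⇒ E is nonsingular.
For each x ∈ F_17, compute rhs = x³ + 3·x + 2 mod 17, then count y ∈ F_17 with y² ≡ rhs.
  x = 0: rhs = 2, matching y values: 6, 11 (2 points).
  x = 1: rhs = 6, matching y values: none (0 points).
  x = 2: rhs = 16, matching y values: 4, 13 (2 points).
  x = 3: rhs = 4, matching y values: 2, 15 (2 points).
  x = 4: rhs = 10, matching y values: none (0 points).
  x = 5: rhs = 6, matching y values: none (0 points).
  x = 6: rhs = 15, matching y values: 7, 10 (2 points).
  x = 7: rhs = 9, matching y values: 3, 14 (2 points).
  x = 8: rhs = 11, matching y values: none (0 points).
  x = 9: rhs = 10, matching y values: none (0 points).
  x = 10: rhs = 12, matching y values: none (0 points).
  x = 11: rhs = 6, matching y values: none (0 points).
  x = 12: rhs = 15, matching y values: 7, 10 (2 points).
  x = 13: rhs = 11, matching y values: none (0 points).
  x = 14: rhs = 0, matching y values: 0 (1 points).
  x = 15: rhs = 5, matching y values: none (0 points).
  x = 16: rhs = 15, matching y values: 7, 10 (2 points).
Total affine count: 15.
Full point count |E(F_17)| = 15 + 1 = 16.
Hasse bound: |16 − (17+1)| = |-2| = 2 ≤ 2√17 ≈ 8.2462 ✓.


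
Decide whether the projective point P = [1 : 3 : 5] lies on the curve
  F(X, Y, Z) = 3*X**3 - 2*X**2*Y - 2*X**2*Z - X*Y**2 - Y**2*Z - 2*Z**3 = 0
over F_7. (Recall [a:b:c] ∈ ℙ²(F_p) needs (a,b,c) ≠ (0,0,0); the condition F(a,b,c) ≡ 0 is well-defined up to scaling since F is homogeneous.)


F(1,3,5) ≡ 5 (mod 7); P is NOT on the curve.

Evaluate F(1, 3, 5) term-by-term (mod 7).
  3*X**3 ↦ 3·1·1·1 = 3
  -2*X**2*Y ↦ -2·1·3·1 = -6
  -2*X**2*Z ↦ -2·1·1·5 = -10
  -X*Y**2 ↦ -1·1·9·1 = -9
  -Y**2*Z ↦ -1·1·9·5 = -45
  -2*Z**3 ↦ -2·1·1·125 = -250
Sum: F(1, 3, 5) = (3) + (-6) + (-10) + (-9) + (-45) + (-250) = -317.
Reducing mod 7: -317 ≡ 5 (mod 7).
Since F(a, b, c) ≡ 5 ≠ 0 (mod 7), P does NOT lie on the curve.


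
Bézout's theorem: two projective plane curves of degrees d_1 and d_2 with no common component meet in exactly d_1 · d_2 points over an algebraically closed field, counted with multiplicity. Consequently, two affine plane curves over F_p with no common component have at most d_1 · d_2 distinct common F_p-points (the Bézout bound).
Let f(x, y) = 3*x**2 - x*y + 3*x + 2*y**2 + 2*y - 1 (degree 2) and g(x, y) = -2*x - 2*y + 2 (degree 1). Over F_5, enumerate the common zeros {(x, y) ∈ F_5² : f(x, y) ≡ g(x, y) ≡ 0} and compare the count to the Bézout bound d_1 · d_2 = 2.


Common zeros: {(1, 0), (3, 3)}; count = 2; Bézout bound = 2.

deg(f) = 2, deg(g) = 1, so Bézout bound = 2.
Scan x ∈ F_5. For each x, list the y ∈ F_5 with f(x, y) ≡ 0 and those with g(x, y) ≡ 0 (mod 5); the common zeros in that column are the intersection.
  x = 0: f ≡ 0 at y ∈ ∅; g ≡ 0 at y ∈ {1}; common: ∅.
  x = 1: f ≡ 0 at y ∈ {0, 2}; g ≡ 0 at y ∈ {0}; common: {0}.
  x = 2: f ≡ 0 at y ∈ {2, 3}; g ≡ 0 at y ∈ {4}; common: ∅.
  x = 3: f ≡ 0 at y ∈ {0, 3}; g ≡ 0 at y ∈ {3}; common: {3}.
  x = 4: f ≡ 0 at y ∈ ∅; g ≡ 0 at y ∈ {2}; common: ∅.
Collecting: common zeros = {(1, 0), (3, 3)}, so the count is 2.
Comparison with the Bézout bound: 2 ≤ 2 = deg(f)·deg(g), as expected for curves with no common component (the bound is attained).


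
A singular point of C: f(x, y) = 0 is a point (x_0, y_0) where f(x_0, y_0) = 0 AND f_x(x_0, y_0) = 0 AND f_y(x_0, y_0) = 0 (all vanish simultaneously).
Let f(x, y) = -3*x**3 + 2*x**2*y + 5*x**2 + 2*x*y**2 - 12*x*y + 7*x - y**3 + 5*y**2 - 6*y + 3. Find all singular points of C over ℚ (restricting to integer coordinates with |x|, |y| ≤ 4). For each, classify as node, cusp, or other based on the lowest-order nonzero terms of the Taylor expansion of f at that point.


Singular points: {(1, 2)}; classification: cusp.

Compute partial derivatives:
  f_x = -9*x**2 + 4*x*y + 10*x + 2*y**2 - 12*y + 7.
  f_y = 2*x**2 + 4*x*y - 12*x - 3*y**2 + 10*y - 6.
Scan x_0 ∈ {−4, ..., 4}. For each x_0, f_y(x_0, y) is a polynomial in y; find its integer roots y ∈ {−4, ..., 4}, then test f_x and f at those candidates.
  x = -4: f_y(-4, y) = -3*y**2 - 6*y + 74; no integer root y with |y| ≤ 4.
  x = -3: f_y(-3, y) = -3*y**2 - 2*y + 48; no integer root y with |y| ≤ 4.
  x = -2: f_y(-2, y) = -3*y**2 + 2*y + 26; no integer root y with |y| ≤ 4.
  x = -1: f_y(-1, y) = -3*y**2 + 6*y + 8; no integer root y with |y| ≤ 4.
  x = 0: f_y(0, y) = -3*y**2 + 10*y - 6; no integer root y with |y| ≤ 4.
  x = 1: f_y(1, y) = -3*y**2 + 14*y - 16; vanishes at y ∈ {2}. (1, 2): f_x = 0, f = 0 — SINGULAR.
  x = 2: f_y(2, y) = -3*y**2 + 18*y - 22; no integer root y with |y| ≤ 4.
  x = 3: f_y(3, y) = -3*y**2 + 22*y - 24; no integer root y with |y| ≤ 4.
  x = 4: f_y(4, y) = -3*y**2 + 26*y - 22; no integer root y with |y| ≤ 4.
Only singular point on the grid: (1, 2).
Classify: substitute x = 1 + u, y = 2 + v and expand: f = -3*u**3 + 2*u**2*v + 2*u*v**2 - v**3 + v**2.
No constant or linear terms (consistent with a singular point). Quadratic part: v**2. Cubic part: -3*u**3 + 2*u**2*v + 2*u*v**2 - v**3.
The quadratic part v**2 is a perfect square, so there is a single (double) tangent line v = 0, i.e. y = 2. Restricting the cubic part to that line (v = 0) leaves -3*u**3 ≠ 0, so f is not divisible by v and the branch is v² ≈ 3*u**3 to lowest order — this is a cusp.
Classification: cusp.


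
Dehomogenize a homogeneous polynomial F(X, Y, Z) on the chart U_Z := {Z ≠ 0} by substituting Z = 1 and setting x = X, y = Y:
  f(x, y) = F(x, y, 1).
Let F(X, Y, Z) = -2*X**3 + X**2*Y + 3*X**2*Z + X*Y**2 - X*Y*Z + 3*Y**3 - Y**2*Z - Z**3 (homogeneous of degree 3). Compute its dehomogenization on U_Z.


f(x, y) = -2*x**3 + x**2*y + 3*x**2 + x*y**2 - x*y + 3*y**3 - y**2 - 1

On U_Z we set Z = 1. Each monomial c·X^i·Y^j·Z^k in F becomes c·x^i·y^j·1^k = c·x^i·y^j.
Substituting Z = 1: F(X, Y, 1) = -2*x**3 + x**2*y + 3*x**2 + x*y**2 - x*y + 3*y**3 - y**2 - 1.
Note: deg(f) ≤ deg(F) = 3; strict inequality happens when F is divisible by Z (lost terms).


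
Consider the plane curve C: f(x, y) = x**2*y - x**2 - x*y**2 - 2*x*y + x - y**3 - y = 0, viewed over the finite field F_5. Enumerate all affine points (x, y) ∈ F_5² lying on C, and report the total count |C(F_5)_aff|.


Affine F_5-points: {(0, 0), (0, 2), (0, 3), (1, 0), (2, 2), (2, 3), (3, 4), (4, 1)}; count = 8.

For each of the 25 pairs (x, y) ∈ F_5², evaluate f(x, y) mod 5. Record the zeros.
  x = 0: [0↦0, 1↦3, 2↦0, 3↦0, 4↦2]  zeros at y ∈ {0, 2, 3}
  x = 1: [0↦0, 1↦1, 2↦4, 3↦3, 4↦2]  zeros at y ∈ {0}
  x = 2: [0↦3, 1↦4, 2↦0, 3↦0, 4↦3]  zeros at y ∈ {2, 3}
  x = 3: [0↦4, 1↦2, 2↦3, 3↦1, 4↦0]  zeros at y ∈ {4}
  x = 4: [0↦3, 1↦0, 2↦3, 3↦1, 4↦3]  zeros at y ∈ {1}
Collecting zeros: affine points = {(0, 0), (0, 2), (0, 3), (1, 0), (2, 2), (2, 3), (3, 4), (4, 1)}.
Total count |C(F_5)_aff| = 8.


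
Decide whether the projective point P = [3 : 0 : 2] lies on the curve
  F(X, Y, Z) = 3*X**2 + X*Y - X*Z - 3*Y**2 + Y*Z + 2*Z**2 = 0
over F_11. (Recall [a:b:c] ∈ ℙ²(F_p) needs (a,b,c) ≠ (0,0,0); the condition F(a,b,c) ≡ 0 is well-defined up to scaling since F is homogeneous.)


F(3,0,2) ≡ 7 (mod 11); P is NOT on the curve.

Evaluate F(3, 0, 2) term-by-term (mod 11).
  3*X**2 ↦ 3·9·1·1 = 27
  X*Y ↦ 1·3·0·1 = 0
  -X*Z ↦ -1·3·1·2 = -6
  -3*Y**2 ↦ -3·1·0·1 = 0
  Y*Z ↦ 1·1·0·2 = 0
  2*Z**2 ↦ 2·1·1·4 = 8
Sum: F(3, 0, 2) = (27) + (0) + (-6) + (0) + (0) + (8) = 29.
Reducing mod 11: 29 ≡ 7 (mod 11).
Since F(a, b, c) ≡ 7 ≠ 0 (mod 11), P does NOT lie on the curve.


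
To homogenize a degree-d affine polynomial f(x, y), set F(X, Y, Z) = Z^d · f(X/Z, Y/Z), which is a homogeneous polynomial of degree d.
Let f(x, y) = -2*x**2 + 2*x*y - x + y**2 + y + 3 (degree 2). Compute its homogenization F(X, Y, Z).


F(X, Y, Z) = -2*X**2 + 2*X*Y - X*Z + Y**2 + Y*Z + 3*Z**2

deg(f) = 2.
Substitute x = X/Z, y = Y/Z into f, then multiply by Z^2.
  monomial -2·x^2·y^0 ↦ -2·X^2·Y^0·Z^0.
  monomial 2·x^1·y^1 ↦ 2·X^1·Y^1·Z^0.
  monomial -1·x^1·y^0 ↦ -1·X^1·Y^0·Z^1.
  monomial 1·x^0·y^2 ↦ 1·X^0·Y^2·Z^0.
  monomial 1·x^0·y^1 ↦ 1·X^0·Y^1·Z^1.
  monomial 3·x^0·y^0 ↦ 3·X^0·Y^0·Z^2.
Collecting: F(X, Y, Z) = -2*X**2 + 2*X*Y - X*Z + Y**2 + Y*Z + 3*Z**2.


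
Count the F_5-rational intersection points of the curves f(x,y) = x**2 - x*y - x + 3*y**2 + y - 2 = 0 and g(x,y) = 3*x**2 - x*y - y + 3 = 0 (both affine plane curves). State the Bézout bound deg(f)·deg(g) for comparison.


Common zeros: {(1, 3), (2, 0)}; count = 2; Bézout bound = 4.

deg(f) = 2, deg(g) = 2, so Bézout bound = 4.
Scan x ∈ F_5. For each x, list the y ∈ F_5 with f(x, y) ≡ 0 and those with g(x, y) ≡ 0 (mod 5); the common zeros in that column are the intersection.
  x = 0: f ≡ 0 at y ∈ {4}; g ≡ 0 at y ∈ {3}; common: ∅.
  x = 1: f ≡ 0 at y ∈ {2, 3}; g ≡ 0 at y ∈ {3}; common: {3}.
  x = 2: f ≡ 0 at y ∈ {0, 2}; g ≡ 0 at y ∈ {0}; common: {0}.
  x = 3: f ≡ 0 at y ∈ {1, 3}; g ≡ 0 at y ∈ {0}; common: ∅.
  x = 4: f ≡ 0 at y ∈ {0, 1}; g ≡ 0 at y ∈ ∅; common: ∅.
Collecting: common zeros = {(1, 3), (2, 0)}, so the count is 2.
Comparison with the Bézout bound: 2 ≤ 4 = deg(f)·deg(g), as expected for curves with no common component (the affine F_5-count falls short of the bound because intersections may lie at infinity, over extension fields, or carry multiplicity).


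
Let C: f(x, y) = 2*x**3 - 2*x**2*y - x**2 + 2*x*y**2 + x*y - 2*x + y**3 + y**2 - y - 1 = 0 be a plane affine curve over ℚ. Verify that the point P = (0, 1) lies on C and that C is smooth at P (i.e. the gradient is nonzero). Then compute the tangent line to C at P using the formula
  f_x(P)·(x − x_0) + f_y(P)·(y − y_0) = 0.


Tangent line at P: x + 4*y - 4 = 0.

Step 1: f(0, 1) = 0, so P lies on C.
Step 2: partial derivatives
  f_x(x, y) = 6*x**2 - 4*x*y - 2*x + 2*y**2 + y - 2, f_y(x, y) = -2*x**2 + 4*x*y + x + 3*y**2 + 2*y - 1.
  f_x(P) = 1, f_y(P) = 4 (gradient nonzero, so P is smooth).
Step 3: tangent line at P: 1·(x − 0) + 4·(y − 1) = 0.
Expanding: x + 4*y - 4 = 0.


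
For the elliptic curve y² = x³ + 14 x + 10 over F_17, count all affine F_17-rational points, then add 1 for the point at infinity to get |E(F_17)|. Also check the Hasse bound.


Affine points = {(1, 5), (1, 12), (5, 1), (5, 16), (6, 2), (6, 15), (7, 3), (7, 14), (9, 7), (9, 10), (11, 4), (11, 13), (12, 6), (12, 11), (13, 3), (13, 14), (14, 3), (14, 14), (15, 5), (15, 12)}; affine count = 20; |E(F_17)| = 21.

Discriminant check: Δ ∝ 4a³ + 27b² = 4·14³ + 27·10² = 4·2744 + 27·100 ≡ 8 (mod 17). Nonzero ⇒ E is nonsingular.
For each x ∈ F_17, compute rhs = x³ + 14·x + 10 mod 17, then count y ∈ F_17 with y² ≡ rhs.
  x = 0: rhs = 10, matching y values: none (0 points).
  x = 1: rhs = 8, matching y values: 5, 12 (2 points).
  x = 2: rhs = 12, matching y values: none (0 points).
  x = 3: rhs = 11, matching y values: none (0 points).
  x = 4: rhs = 11, matching y values: none (0 points).
  x = 5: rhs = 1, matching y values: 1, 16 (2 points).
  x = 6: rhs = 4, matching y values: 2, 15 (2 points).
  x = 7: rhs = 9, matching y values: 3, 14 (2 points).
  x = 8: rhs = 5, matching y values: none (0 points).
  x = 9: rhs = 15, matching y values: 7, 10 (2 points).
  x = 10: rhs = 11, matching y values: none (0 points).
  x = 11: rhs = 16, matching y values: 4, 13 (2 points).
  x = 12: rhs = 2, matching y values: 6, 11 (2 points).
  x = 13: rhs = 9, matching y values: 3, 14 (2 points).
  x = 14: rhs = 9, matching y values: 3, 14 (2 points).
  x = 15: rhs = 8, matching y values: 5, 12 (2 points).
  x = 16: rhs = 12, matching y values: none (0 points).
Total affine count: 20.
Full point count |E(F_17)| = 20 + 1 = 21.
Hasse bound: |21 − (17+1)| = |3| = 3 ≤ 2√17 ≈ 8.2462 ✓.


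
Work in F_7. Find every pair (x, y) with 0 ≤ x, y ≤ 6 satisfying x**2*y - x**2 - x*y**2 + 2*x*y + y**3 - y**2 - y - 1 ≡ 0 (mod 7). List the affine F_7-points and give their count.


Affine F_7-points: {(0, 3), (1, 6), (2, 1), (4, 5), (5, 3), (5, 5)}; count = 6.

For each of the 49 pairs (x, y) ∈ F_7², evaluate f(x, y) mod 7. Record the zeros.
  x = 0: [0↦6, 1↦5, 2↦1, 3↦0, 4↦1, 5↦3, 6↦5]  zeros at y ∈ {3}
  x = 1: [0↦5, 1↦6, 2↦2, 3↦6, 4↦3, 5↦6, 6↦0]  zeros at y ∈ {6}
  x = 2: [0↦2, 1↦0, 2↦5, 3↦2, 4↦4, 5↦3, 6↦5]  zeros at y ∈ {1}
  x = 3: [0↦4, 1↦1, 2↦3, 3↦2, 4↦4, 5↦1, 6↦6]  zeros at y ∈ ∅
  x = 4: [0↦4, 1↦2, 2↦3, 3↦6, 4↦3, 5↦0, 6↦3]  zeros at y ∈ {5}
  x = 5: [0↦2, 1↦3, 2↦5, 3↦0, 4↦1, 5↦0, 6↦3]  zeros at y ∈ {3, 5}
  x = 6: [0↦5, 1↦4, 2↦2, 3↦5, 4↦5, 5↦1, 6↦6]  zeros at y ∈ ∅
Collecting zeros: affine points = {(0, 3), (1, 6), (2, 1), (4, 5), (5, 3), (5, 5)}.
Total count |C(F_7)_aff| = 6.


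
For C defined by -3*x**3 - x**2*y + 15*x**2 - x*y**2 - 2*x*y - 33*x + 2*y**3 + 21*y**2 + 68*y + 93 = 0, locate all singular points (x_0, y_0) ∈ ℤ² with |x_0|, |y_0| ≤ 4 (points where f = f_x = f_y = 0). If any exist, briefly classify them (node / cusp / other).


Singular points: {(2, -3)}; classification: cusp.

Compute partial derivatives:
  f_x = -9*x**2 - 2*x*y + 30*x - y**2 - 2*y - 33.
  f_y = -x**2 - 2*x*y - 2*x + 6*y**2 + 42*y + 68.
Scan x_0 ∈ {−4, ..., 4}. For each x_0, f_y(x_0, y) is a polynomial in y; find its integer roots y ∈ {−4, ..., 4}, then test f_x and f at those candidates.
  x = -4: f_y(-4, y) = 6*y**2 + 50*y + 60; no integer root y with |y| ≤ 4.
  x = -3: f_y(-3, y) = 6*y**2 + 48*y + 65; no integer root y with |y| ≤ 4.
  x = -2: f_y(-2, y) = 6*y**2 + 46*y + 68; vanishes at y ∈ {-2}. (-2, -2): f_x = -137 ≠ 0.
  x = -1: f_y(-1, y) = 6*y**2 + 44*y + 69; no integer root y with |y| ≤ 4.
  x = 0: f_y(0, y) = 6*y**2 + 42*y + 68; no integer root y with |y| ≤ 4.
  x = 1: f_y(1, y) = 6*y**2 + 40*y + 65; no integer root y with |y| ≤ 4.
  x = 2: f_y(2, y) = 6*y**2 + 38*y + 60; vanishes at y ∈ {-3}. (2, -3): f_x = 0, f = 0 — SINGULAR.
  x = 3: f_y(3, y) = 6*y**2 + 36*y + 53; no integer root y with |y| ≤ 4.
  x = 4: f_y(4, y) = 6*y**2 + 34*y + 44; vanishes at y ∈ {-2}. (4, -2): f_x = -41 ≠ 0.
Only singular point on the grid: (2, -3).
Classify: substitute x = 2 + u, y = -3 + v and expand: f = -3*u**3 - u**2*v - u*v**2 + 2*v**3 + v**2.
No constant or linear terms (consistent with a singular point). Quadratic part: v**2. Cubic part: -3*u**3 - u**2*v - u*v**2 + 2*v**3.
The quadratic part v**2 is a perfect square, so there is a single (double) tangent line v = 0, i.e. y = -3. Restricting the cubic part to that line (v = 0) leaves -3*u**3 ≠ 0, so f is not divisible by v and the branch is v² ≈ 3*u**3 to lowest order — this is a cusp.
Classification: cusp.


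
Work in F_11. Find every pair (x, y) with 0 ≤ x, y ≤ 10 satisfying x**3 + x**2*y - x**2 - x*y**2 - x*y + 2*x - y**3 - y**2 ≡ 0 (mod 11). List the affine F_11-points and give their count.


Affine F_11-points: {(0, 0), (0, 10), (1, 6), (1, 8), (2, 9), (3, 7), (5, 0), (6, 8), (7, 0), (7, 1), (7, 2), (8, 8), (10, 9)}; count = 13.

For each of the 121 pairs (x, y) ∈ F_11², evaluate f(x, y) mod 11. Record the zeros.
  x = 0: [0↦0, 1↦9, 2↦10, 3↦8, 4↦8, 5↦4, 6↦1, 7↦4, 8↦7, 9↦4, 10↦0]  zeros at y ∈ {0, 10}
  x = 1: [0↦2, 1↦10, 2↦8, 3↦1, 4↦5, 5↦3, 6↦0, 7↦1, 8↦0, 9↦2, 10↦1]  zeros at y ∈ {6, 8}
  x = 2: [0↦8, 1↦6, 2↦3, 3↦4, 4↦3, 5↦5, 6↦4, 7↦5, 8↦2, 9↦0, 10↦4]  zeros at y ∈ {9}
  x = 3: [0↦2, 1↦3, 2↦1, 3↦1, 4↦8, 5↦5, 6↦8, 7↦0, 8↦8, 9↦4, 10↦4]  zeros at y ∈ {7}
  x = 4: [0↦1, 1↦7, 2↦8, 3↦9, 4↦4, 5↦9, 6↦7, 7↦3, 8↦2, 9↦9, 10↦7]  zeros at y ∈ ∅
  x = 5: [0↦0, 1↦2, 2↦8, 3↦1, 4↦8, 5↦1, 6↦7, 7↦9, 8↦1, 9↦10, 10↦8]  zeros at y ∈ {0}
  x = 6: [0↦5, 1↦5, 2↦7, 3↦5, 4↦4, 5↦9, 6↦3, 7↦2, 8↦0, 9↦2, 10↦2]  zeros at y ∈ {8}
  x = 7: [0↦0, 1↦0, 2↦0, 3↦5, 4↦9, 5↦6, 6↦1, 7↦10, 8↦5, 9↦2, 10↦6]  zeros at y ∈ {0, 1, 2}
  x = 8: [0↦2, 1↦4, 2↦4, 3↦7, 4↦7, 5↦9, 6↦7, 7↦6, 8↦0, 9↦5, 10↦4]  zeros at y ∈ {8}
  x = 9: [0↦6, 1↦1, 2↦3, 3↦6, 4↦4, 5↦2, 6↦5, 7↦7, 8↦2, 9↦6, 10↦2]  zeros at y ∈ ∅
  x = 10: [0↦7, 1↦8, 2↦3, 3↦8, 4↦6, 5↦2, 6↦1, 7↦8, 8↦6, 9↦0, 10↦6]  zeros at y ∈ {9}
Collecting zeros: affine points = {(0, 0), (0, 10), (1, 6), (1, 8), (2, 9), (3, 7), (5, 0), (6, 8), (7, 0), (7, 1), (7, 2), (8, 8), (10, 9)}.
Total count |C(F_11)_aff| = 13.


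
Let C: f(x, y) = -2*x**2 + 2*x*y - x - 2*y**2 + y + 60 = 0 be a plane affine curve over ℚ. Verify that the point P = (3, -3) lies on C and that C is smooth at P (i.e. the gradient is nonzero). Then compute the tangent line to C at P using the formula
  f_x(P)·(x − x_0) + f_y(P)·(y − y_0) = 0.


Tangent line at P: -19*x + 19*y + 114 = 0.

Step 1: f(3, -3) = 0, so P lies on C.
Step 2: partial derivatives
  f_x(x, y) = -4*x + 2*y - 1, f_y(x, y) = 2*x - 4*y + 1.
  f_x(P) = -19, f_y(P) = 19 (gradient nonzero, so P is smooth).
Step 3: tangent line at P: -19·(x − 3) + 19·(y − -3) = 0.
Expanding: -19*x + 19*y + 114 = 0.


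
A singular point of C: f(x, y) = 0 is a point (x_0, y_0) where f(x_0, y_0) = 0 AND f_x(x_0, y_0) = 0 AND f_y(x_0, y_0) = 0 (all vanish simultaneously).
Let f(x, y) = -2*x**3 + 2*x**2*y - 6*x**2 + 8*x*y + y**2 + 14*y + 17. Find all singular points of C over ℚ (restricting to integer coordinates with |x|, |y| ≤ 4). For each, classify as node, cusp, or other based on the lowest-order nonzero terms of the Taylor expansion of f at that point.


Singular points: {(-2, -3)}; classification: cusp.

Compute partial derivatives:
  f_x = -6*x**2 + 4*x*y - 12*x + 8*y.
  f_y = 2*x**2 + 8*x + 2*y + 14.
Scan x_0 ∈ {−4, ..., 4}. For each x_0, f_y(x_0, y) is a polynomial in y; find its integer roots y ∈ {−4, ..., 4}, then test f_x and f at those candidates.
  x = -4: f_y(-4, y) = 2*y + 14; no integer root y with |y| ≤ 4.
  x = -3: f_y(-3, y) = 2*y + 8; vanishes at y ∈ {-4}. (-3, -4): f_x = -2 ≠ 0.
  x = -2: f_y(-2, y) = 2*y + 6; vanishes at y ∈ {-3}. (-2, -3): f_x = 0, f = 0 — SINGULAR.
  x = -1: f_y(-1, y) = 2*y + 8; vanishes at y ∈ {-4}. (-1, -4): f_x = -10 ≠ 0.
  x = 0: f_y(0, y) = 2*y + 14; no integer root y with |y| ≤ 4.
  x = 1: f_y(1, y) = 2*y + 24; no integer root y with |y| ≤ 4.
  x = 2: f_y(2, y) = 2*y + 38; no integer root y with |y| ≤ 4.
  x = 3: f_y(3, y) = 2*y + 56; no integer root y with |y| ≤ 4.
  x = 4: f_y(4, y) = 2*y + 78; no integer root y with |y| ≤ 4.
Only singular point on the grid: (-2, -3).
Classify: substitute x = -2 + u, y = -3 + v and expand: f = -2*u**3 + 2*u**2*v + v**2.
No constant or linear terms (consistent with a singular point). Quadratic part: v**2. Cubic part: -2*u**3 + 2*u**2*v.
The quadratic part v**2 is a perfect square, so there is a single (double) tangent line v = 0, i.e. y = -3. Restricting the cubic part to that line (v = 0) leaves -2*u**3 ≠ 0, so f is not divisible by v and the branch is v² ≈ 2*u**3 to lowest order — this is a cusp.
Classification: cusp.


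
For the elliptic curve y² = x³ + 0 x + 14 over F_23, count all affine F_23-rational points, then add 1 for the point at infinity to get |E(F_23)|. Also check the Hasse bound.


Affine points = {(3, 8), (3, 15), (4, 3), (4, 20), (5, 1), (5, 22), (6, 0), (7, 9), (7, 14), (10, 5), (10, 18), (13, 7), (13, 16), (15, 10), (15, 13), (16, 4), (16, 19), (18, 2), (18, 21), (21, 11), (21, 12), (22, 6), (22, 17)}; affine count = 23; |E(F_23)| = 24.

Discriminant check: Δ ∝ 4a³ + 27b² = 4·0³ + 27·14² = 4·0 + 27·196 ≡ 2 (mod 23). Nonzero ⇒ E is nonsingular.
For each x ∈ F_23, compute rhs = x³ + 0·x + 14 mod 23, then count y ∈ F_23 with y² ≡ rhs.
  x = 0: rhs = 14, matching y values: none (0 points).
  x = 1: rhs = 15, matching y values: none (0 points).
  x = 2: rhs = 22, matching y values: none (0 points).
  x = 3: rhs = 18, matching y values: 8, 15 (2 points).
  x = 4: rhs = 9, matching y values: 3, 20 (2 points).
  x = 5: rhs = 1, matching y values: 1, 22 (2 points).
  x = 6: rhs = 0, matching y values: 0 (1 points).
  x = 7: rhs = 12, matching y values: 9, 14 (2 points).
  x = 8: rhs = 20, matching y values: none (0 points).
  x = 9: rhs = 7, matching y values: none (0 points).
  x = 10: rhs = 2, matching y values: 5, 18 (2 points).
  x = 11: rhs = 11, matching y values: none (0 points).
  x = 12: rhs = 17, matching y values: none (0 points).
  x = 13: rhs = 3, matching y values: 7, 16 (2 points).
  x = 14: rhs = 21, matching y values: none (0 points).
  x = 15: rhs = 8, matching y values: 10, 13 (2 points).
  x = 16: rhs = 16, matching y values: 4, 19 (2 points).
  x = 17: rhs = 5, matching y values: none (0 points).
  x = 18: rhs = 4, matching y values: 2, 21 (2 points).
  x = 19: rhs = 19, matching y values: none (0 points).
  x = 20: rhs = 10, matching y values: none (0 points).
  x = 21: rhs = 6, matching y values: 11, 12 (2 points).
  x = 22: rhs = 13, matching y values: 6, 17 (2 points).
Total affine count: 23.
Full point count |E(F_23)| = 23 + 1 = 24.
Hasse bound: |24 − (23+1)| = |0| = 0 ≤ 2√23 ≈ 9.5917 ✓.


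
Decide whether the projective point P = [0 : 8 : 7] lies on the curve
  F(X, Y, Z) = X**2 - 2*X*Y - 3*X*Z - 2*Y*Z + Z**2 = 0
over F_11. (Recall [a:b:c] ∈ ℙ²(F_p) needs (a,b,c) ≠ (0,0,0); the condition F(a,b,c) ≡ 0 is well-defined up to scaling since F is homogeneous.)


F(0,8,7) ≡ 3 (mod 11); P is NOT on the curve.

Evaluate F(0, 8, 7) term-by-term (mod 11).
  X**2 ↦ 1·0·1·1 = 0
  -2*X*Y ↦ -2·0·8·1 = 0
  -3*X*Z ↦ -3·0·1·7 = 0
  -2*Y*Z ↦ -2·1·8·7 = -112
  Z**2 ↦ 1·1·1·49 = 49
Sum: F(0, 8, 7) = (0) + (0) + (0) + (-112) + (49) = -63.
Reducing mod 11: -63 ≡ 3 (mod 11).
Since F(a, b, c) ≡ 3 ≠ 0 (mod 11), P does NOT lie on the curve.


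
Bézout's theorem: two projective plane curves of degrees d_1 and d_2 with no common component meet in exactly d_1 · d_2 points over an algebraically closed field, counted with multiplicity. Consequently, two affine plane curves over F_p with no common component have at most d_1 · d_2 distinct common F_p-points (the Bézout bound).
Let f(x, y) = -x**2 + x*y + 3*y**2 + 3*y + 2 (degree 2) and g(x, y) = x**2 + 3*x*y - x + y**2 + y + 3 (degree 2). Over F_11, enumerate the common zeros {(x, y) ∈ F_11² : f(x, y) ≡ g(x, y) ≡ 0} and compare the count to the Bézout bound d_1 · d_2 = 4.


Common zeros: {(1, 10), (9, 8)}; count = 2; Bézout bound = 4.

deg(f) = 2, deg(g) = 2, so Bézout bound = 4.
Scan x ∈ F_11. For each x, list the y ∈ F_11 with f(x, y) ≡ 0 and those with g(x, y) ≡ 0 (mod 11); the common zeros in that column are the intersection.
  x = 0: f ≡ 0 at y ∈ ∅; g ≡ 0 at y ∈ {5}; common: ∅.
  x = 1: f ≡ 0 at y ∈ {7, 10}; g ≡ 0 at y ∈ {8, 10}; common: {10}.
  x = 2: f ≡ 0 at y ∈ {4, 9}; g ≡ 0 at y ∈ ∅; common: ∅.
  x = 3: f ≡ 0 at y ∈ ∅; g ≡ 0 at y ∈ {2, 10}; common: ∅.
  x = 4: f ≡ 0 at y ∈ ∅; g ≡ 0 at y ∈ ∅; common: ∅.
  x = 5: f ≡ 0 at y ∈ ∅; g ≡ 0 at y ∈ ∅; common: ∅.
  x = 6: f ≡ 0 at y ∈ {1, 7}; g ≡ 0 at y ∈ {0, 3}; common: ∅.
  x = 7: f ≡ 0 at y ∈ {6, 9}; g ≡ 0 at y ∈ ∅; common: ∅.
  x = 8: f ≡ 0 at y ∈ ∅; g ≡ 0 at y ∈ {3, 5}; common: ∅.
  x = 9: f ≡ 0 at y ∈ {8, 10}; g ≡ 0 at y ∈ {8}; common: {8}.
  x = 10: f ≡ 0 at y ∈ {6, 8}; g ≡ 0 at y ∈ ∅; common: ∅.
Collecting: common zeros = {(1, 10), (9, 8)}, so the count is 2.
Comparison with the Bézout bound: 2 ≤ 4 = deg(f)·deg(g), as expected for curves with no common component (the affine F_11-count falls short of the bound because intersections may lie at infinity, over extension fields, or carry multiplicity).


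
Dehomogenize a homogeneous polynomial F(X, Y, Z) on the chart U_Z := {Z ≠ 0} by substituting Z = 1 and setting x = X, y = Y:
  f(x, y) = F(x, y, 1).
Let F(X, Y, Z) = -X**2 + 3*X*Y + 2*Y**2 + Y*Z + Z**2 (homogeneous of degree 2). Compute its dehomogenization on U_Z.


f(x, y) = -x**2 + 3*x*y + 2*y**2 + y + 1

On U_Z we set Z = 1. Each monomial c·X^i·Y^j·Z^k in F becomes c·x^i·y^j·1^k = c·x^i·y^j.
Substituting Z = 1: F(X, Y, 1) = -x**2 + 3*x*y + 2*y**2 + y + 1.
Note: deg(f) ≤ deg(F) = 2; strict inequality happens when F is divisible by Z (lost terms).


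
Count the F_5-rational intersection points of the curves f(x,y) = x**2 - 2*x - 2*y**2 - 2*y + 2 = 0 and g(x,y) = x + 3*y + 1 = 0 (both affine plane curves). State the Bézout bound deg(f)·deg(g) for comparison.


Common zeros: {(4, 0)}; count = 1; Bézout bound = 2.

deg(f) = 2, deg(g) = 1, so Bézout bound = 2.
Scan x ∈ F_5. For each x, list the y ∈ F_5 with f(x, y) ≡ 0 and those with g(x, y) ≡ 0 (mod 5); the common zeros in that column are the intersection.
  x = 0: f ≡ 0 at y ∈ {2}; g ≡ 0 at y ∈ {3}; common: ∅.
  x = 1: f ≡ 0 at y ∈ ∅; g ≡ 0 at y ∈ {1}; common: ∅.
  x = 2: f ≡ 0 at y ∈ {2}; g ≡ 0 at y ∈ {4}; common: ∅.
  x = 3: f ≡ 0 at y ∈ {0, 4}; g ≡ 0 at y ∈ {2}; common: ∅.
  x = 4: f ≡ 0 at y ∈ {0, 4}; g ≡ 0 at y ∈ {0}; common: {0}.
Collecting: common zeros = {(4, 0)}, so the count is 1.
Comparison with the Bézout bound: 1 ≤ 2 = deg(f)·deg(g), as expected for curves with no common component (the affine F_5-count falls short of the bound because intersections may lie at infinity, over extension fields, or carry multiplicity).


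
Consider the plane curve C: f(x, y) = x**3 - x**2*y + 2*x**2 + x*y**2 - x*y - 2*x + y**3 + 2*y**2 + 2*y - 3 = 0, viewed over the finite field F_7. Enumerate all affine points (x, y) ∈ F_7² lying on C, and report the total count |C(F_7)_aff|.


Affine F_7-points: {(0, 5), (1, 6), (3, 4), (4, 3), (5, 3), (5, 5), (5, 6), (6, 0), (6, 3)}; count = 9.

For each of the 49 pairs (x, y) ∈ F_7², evaluate f(x, y) mod 7. Record the zeros.
  x = 0: [0↦4, 1↦2, 2↦3, 3↦6, 4↦3, 5↦0, 6↦3]  zeros at y ∈ {5}
  x = 1: [0↦5, 1↦2, 2↦4, 3↦3, 4↦5, 5↦2, 6↦0]  zeros at y ∈ {6}
  x = 2: [0↦2, 1↦3, 2↦4, 3↦4, 4↦2, 5↦4, 6↦2]  zeros at y ∈ ∅
  x = 3: [0↦1, 1↦4, 2↦2, 3↦1, 4↦0, 5↦5, 6↦1]  zeros at y ∈ {4}
  x = 4: [0↦1, 1↦4, 2↦4, 3↦0, 4↦5, 5↦4, 6↦3]  zeros at y ∈ {3}
  x = 5: [0↦1, 1↦2, 2↦2, 3↦0, 4↦2, 5↦0, 6↦0]  zeros at y ∈ {3, 5, 6}
  x = 6: [0↦0, 1↦4, 2↦2, 3↦0, 4↦4, 5↦6, 6↦5]  zeros at y ∈ {0, 3}
Collecting zeros: affine points = {(0, 5), (1, 6), (3, 4), (4, 3), (5, 3), (5, 5), (5, 6), (6, 0), (6, 3)}.
Total count |C(F_7)_aff| = 9.


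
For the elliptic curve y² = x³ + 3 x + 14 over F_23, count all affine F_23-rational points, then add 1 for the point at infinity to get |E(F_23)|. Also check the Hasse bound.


Affine points = {(1, 8), (1, 15), (3, 2), (3, 21), (5, 4), (5, 19), (6, 8), (6, 15), (10, 3), (10, 20), (16, 8), (16, 15), (18, 9), (18, 14), (20, 1), (20, 22), (21, 0)}; affine count = 17; |E(F_23)| = 18.

Discriminant check: Δ ∝ 4a³ + 27b² = 4·3³ + 27·14² = 4·27 + 27·196 ≡ 18 (mod 23). Nonzero ⇒ E is nonsingular.
For each x ∈ F_23, compute rhs = x³ + 3·x + 14 mod 23, then count y ∈ F_23 with y² ≡ rhs.
  x = 0: rhs = 14, matching y values: none (0 points).
  x = 1: rhs = 18, matching y values: 8, 15 (2 points).
  x = 2: rhs = 5, matching y values: none (0 points).
  x = 3: rhs = 4, matching y values: 2, 21 (2 points).
  x = 4: rhs = 21, matching y values: none (0 points).
  x = 5: rhs = 16, matching y values: 4, 19 (2 points).
  x = 6: rhs = 18, matching y values: 8, 15 (2 points).
  x = 7: rhs = 10, matching y values: none (0 points).
  x = 8: rhs = 21, matching y values: none (0 points).
  x = 9: rhs = 11, matching y values: none (0 points).
  x = 10: rhs = 9, matching y values: 3, 20 (2 points).
  x = 11: rhs = 21, matching y values: none (0 points).
  x = 12: rhs = 7, matching y values: none (0 points).
  x = 13: rhs = 19, matching y values: none (0 points).
  x = 14: rhs = 17, matching y values: none (0 points).
  x = 15: rhs = 7, matching y values: none (0 points).
  x = 16: rhs = 18, matching y values: 8, 15 (2 points).
  x = 17: rhs = 10, matching y values: none (0 points).
  x = 18: rhs = 12, matching y values: 9, 14 (2 points).
  x = 19: rhs = 7, matching y values: none (0 points).
  x = 20: rhs = 1, matching y values: 1, 22 (2 points).
  x = 21: rhs = 0, matching y values: 0 (1 points).
  x = 22: rhs = 10, matching y values: none (0 points).
Total affine count: 17.
Full point count |E(F_23)| = 17 + 1 = 18.
Hasse bound: |18 − (23+1)| = |-6| = 6 ≤ 2√23 ≈ 9.5917 ✓.


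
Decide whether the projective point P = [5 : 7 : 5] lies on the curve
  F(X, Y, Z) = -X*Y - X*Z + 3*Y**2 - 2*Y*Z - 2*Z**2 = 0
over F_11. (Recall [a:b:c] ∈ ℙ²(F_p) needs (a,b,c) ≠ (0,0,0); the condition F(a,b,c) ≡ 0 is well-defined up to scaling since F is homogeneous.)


F(5,7,5) ≡ 0 (mod 11); P is on the curve.

Evaluate F(5, 7, 5) term-by-term (mod 11).
  -X*Y ↦ -1·5·7·1 = -35
  -X*Z ↦ -1·5·1·5 = -25
  3*Y**2 ↦ 3·1·49·1 = 147
  -2*Y*Z ↦ -2·1·7·5 = -70
  -2*Z**2 ↦ -2·1·1·25 = -50
Sum: F(5, 7, 5) = (-35) + (-25) + (147) + (-70) + (-50) = -33.
Reducing mod 11: -33 ≡ 0 (mod 11).
Since F(a, b, c) ≡ 0 (mod 11), P lies on the curve.


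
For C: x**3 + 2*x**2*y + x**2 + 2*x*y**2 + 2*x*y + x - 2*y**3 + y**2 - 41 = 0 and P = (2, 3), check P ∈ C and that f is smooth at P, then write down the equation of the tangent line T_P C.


Tangent line at P: 65*x - 12*y - 94 = 0.

Step 1: f(2, 3) = 0, so P lies on C.
Step 2: partial derivatives
  f_x(x, y) = 3*x**2 + 4*x*y + 2*x + 2*y**2 + 2*y + 1, f_y(x, y) = 2*x**2 + 4*x*y + 2*x - 6*y**2 + 2*y.
  f_x(P) = 65, f_y(P) = -12 (gradient nonzero, so P is smooth).
Step 3: tangent line at P: 65·(x − 2) + -12·(y − 3) = 0.
Expanding: 65*x - 12*y - 94 = 0.


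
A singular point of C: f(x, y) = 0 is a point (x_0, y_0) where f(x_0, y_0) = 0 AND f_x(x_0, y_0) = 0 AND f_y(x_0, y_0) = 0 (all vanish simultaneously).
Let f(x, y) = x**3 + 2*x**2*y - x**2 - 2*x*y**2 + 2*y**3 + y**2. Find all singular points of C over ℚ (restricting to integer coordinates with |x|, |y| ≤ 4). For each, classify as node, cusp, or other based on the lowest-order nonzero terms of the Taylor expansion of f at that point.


Singular points: {(0, 0)}; classification: node.

Compute partial derivatives:
  f_x = 3*x**2 + 4*x*y - 2*x - 2*y**2.
  f_y = 2*x**2 - 4*x*y + 6*y**2 + 2*y.
Scan x_0 ∈ {−4, ..., 4}. For each x_0, f_y(x_0, y) is a polynomial in y; find its integer roots y ∈ {−4, ..., 4}, then test f_x and f at those candidates.
  x = -4: f_y(-4, y) = 6*y**2 + 18*y + 32; no integer root y with |y| ≤ 4.
  x = -3: f_y(-3, y) = 6*y**2 + 14*y + 18; no integer root y with |y| ≤ 4.
  x = -2: f_y(-2, y) = 6*y**2 + 10*y + 8; no integer root y with |y| ≤ 4.
  x = -1: f_y(-1, y) = 6*y**2 + 6*y + 2; no integer root y with |y| ≤ 4.
  x = 0: f_y(0, y) = 6*y**2 + 2*y; vanishes at y ∈ {0}. (0, 0): f_x = 0, f = 0 — SINGULAR.
  x = 1: f_y(1, y) = 6*y**2 - 2*y + 2; no integer root y with |y| ≤ 4.
  x = 2: f_y(2, y) = 6*y**2 - 6*y + 8; no integer root y with |y| ≤ 4.
  x = 3: f_y(3, y) = 6*y**2 - 10*y + 18; no integer root y with |y| ≤ 4.
  x = 4: f_y(4, y) = 6*y**2 - 14*y + 32; no integer root y with |y| ≤ 4.
Only singular point on the grid: (0, 0).
Classify: substitute x = 0 + u, y = 0 + v and expand: f = u**3 + 2*u**2*v - u**2 - 2*u*v**2 + 2*v**3 + v**2.
No constant or linear terms (consistent with a singular point). Quadratic part: -u**2 + v**2. Cubic part: u**3 + 2*u**2*v - 2*u*v**2 + 2*v**3.
The quadratic part v**2 - u**2 = (v − u)(v + u) splits into two distinct linear factors, so there are two distinct tangent lines y − 0 = ±(x − 0) — this is a node (ordinary double point).
Classification: node.
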